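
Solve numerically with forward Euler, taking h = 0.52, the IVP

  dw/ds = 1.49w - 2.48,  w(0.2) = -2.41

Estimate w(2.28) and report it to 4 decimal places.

-38.7619

Euler: w_{n+1} = w_n + h·f(s_n, w_n).
s=0.200000, w=-2.410000: f=-6.070900 → w ← -2.410000 + 0.52·(-6.070900) = -5.566868
s=0.720000, w=-5.566868: f=-10.774633 → w ← -5.566868 + 0.52·(-10.774633) = -11.169677
s=1.240000, w=-11.169677: f=-19.122819 → w ← -11.169677 + 0.52·(-19.122819) = -21.113543
s=1.760000, w=-21.113543: f=-33.939180 → w ← -21.113543 + 0.52·(-33.939180) = -38.761917
w(2.28) ≈ -38.7619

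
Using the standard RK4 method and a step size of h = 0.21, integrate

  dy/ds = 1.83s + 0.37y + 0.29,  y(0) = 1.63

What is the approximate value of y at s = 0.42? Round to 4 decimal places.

2.2059

RK4: k1 = f(s_n, y_n); k2 = f(s_n + h/2, y_n + (h/2)·k1); k3 = f(s_n + h/2, y_n + (h/2)·k2); k4 = f(s_n + h, y_n + h·k3); y_{n+1} = y_n + (h/6)·(k1 + 2k2 + 2k3 + k4).
s=0.000000, y=1.630000:
  k1 = f(0.000000, 1.630000) = 0.893100
  k2 = f(0.105000, 1.723775) = 1.119947
  k3 = f(0.105000, 1.747594) = 1.128760
  k4 = f(0.210000, 1.867040) = 1.365105
  y ← 1.630000 + (0.21/6)·(k1 + 2k2 + 2k3 + k4) = 1.866447
s=0.210000, y=1.866447:
  k1 = f(0.210000, 1.866447) = 1.364885
  k2 = f(0.315000, 2.009760) = 1.610061
  k3 = f(0.315000, 2.035503) = 1.619586
  k4 = f(0.420000, 2.206560) = 1.875027
  y ← 1.866447 + (0.21/6)·(k1 + 2k2 + 2k3 + k4) = 2.205919
y(0.42) ≈ 2.2059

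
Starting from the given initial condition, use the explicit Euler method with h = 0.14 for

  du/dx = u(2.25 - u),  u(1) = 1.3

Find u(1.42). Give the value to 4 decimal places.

1.7742

Euler: u_{n+1} = u_n + h·f(x_n, u_n).
x=1.000000, u=1.300000: f=1.235000 → u ← 1.300000 + 0.14·1.235000 = 1.472900
x=1.140000, u=1.472900: f=1.144591 → u ← 1.472900 + 0.14·1.144591 = 1.633143
x=1.280000, u=1.633143: f=1.007416 → u ← 1.633143 + 0.14·1.007416 = 1.774181
u(1.42) ≈ 1.7742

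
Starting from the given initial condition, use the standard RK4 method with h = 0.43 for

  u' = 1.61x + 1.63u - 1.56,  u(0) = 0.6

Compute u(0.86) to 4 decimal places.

RK4: k1 = f(x_n, u_n); k2 = f(x_n + h/2, u_n + (h/2)·k1); k3 = f(x_n + h/2, u_n + (h/2)·k2); k4 = f(x_n + h, u_n + h·k3); u_{n+1} = u_n + (h/6)·(k1 + 2k2 + 2k3 + k4).
x=0.000000, u=0.600000:
  k1 = f(0.000000, 0.600000) = -0.582000
  k2 = f(0.215000, 0.474870) = -0.439812
  k3 = f(0.215000, 0.505440) = -0.389982
  k4 = f(0.430000, 0.432308) = -0.163038
  u ← 0.600000 + (0.43/6)·(k1 + 2k2 + 2k3 + k4) = 0.427668
x=0.430000, u=0.427668:
  k1 = f(0.430000, 0.427668) = -0.170600
  k2 = f(0.645000, 0.390989) = 0.115763
  k3 = f(0.645000, 0.452557) = 0.216119
  k4 = f(0.860000, 0.520599) = 0.673177
  u ← 0.427668 + (0.43/6)·(k1 + 2k2 + 2k3 + k4) = 0.511256
u(0.86) ≈ 0.5113

0.5113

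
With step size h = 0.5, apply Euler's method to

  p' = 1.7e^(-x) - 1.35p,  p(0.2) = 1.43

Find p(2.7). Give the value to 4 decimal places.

0.1991

Euler: p_{n+1} = p_n + h·f(x_n, p_n).
x=0.200000, p=1.430000: f=-0.538658 → p ← 1.430000 + 0.5·(-0.538658) = 1.160671
x=0.700000, p=1.160671: f=-0.722711 → p ← 1.160671 + 0.5·(-0.722711) = 0.799316
x=1.200000, p=0.799316: f=-0.567046 → p ← 0.799316 + 0.5·(-0.567046) = 0.515793
x=1.700000, p=0.515793: f=-0.385758 → p ← 0.515793 + 0.5·(-0.385758) = 0.322914
x=2.200000, p=0.322914: f=-0.247568 → p ← 0.322914 + 0.5·(-0.247568) = 0.199130
p(2.7) ≈ 0.1991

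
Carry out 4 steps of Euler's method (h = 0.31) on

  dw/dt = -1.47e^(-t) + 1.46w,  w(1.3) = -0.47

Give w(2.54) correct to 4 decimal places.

-2.8115

Euler: w_{n+1} = w_n + h·f(t_n, w_n).
t=1.300000, w=-0.470000: f=-1.086822 → w ← -0.470000 + 0.31·(-1.086822) = -0.806915
t=1.610000, w=-0.806915: f=-1.471930 → w ← -0.806915 + 0.31·(-1.471930) = -1.263213
t=1.920000, w=-1.263213: f=-2.059803 → w ← -1.263213 + 0.31·(-2.059803) = -1.901752
t=2.230000, w=-1.901752: f=-2.934625 → w ← -1.901752 + 0.31·(-2.934625) = -2.811486
w(2.54) ≈ -2.8115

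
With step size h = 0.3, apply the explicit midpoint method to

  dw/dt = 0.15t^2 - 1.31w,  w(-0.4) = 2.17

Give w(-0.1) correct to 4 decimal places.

1.4862

Midpoint: k1 = f(t_n, w_n); k2 = f(t_n + h/2, w_n + (h/2)·k1); w_{n+1} = w_n + h·k2.
t=-0.400000, w=2.170000:
  k1 = f(-0.400000, 2.170000) = -2.818700
  k2 = f(-0.250000, 1.747195) = -2.279450
  w ← 2.170000 + 0.3·(-2.279450) = 1.486165
w(-0.1) ≈ 1.4862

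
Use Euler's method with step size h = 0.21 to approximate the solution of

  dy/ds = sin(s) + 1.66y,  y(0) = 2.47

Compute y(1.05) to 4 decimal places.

Euler: y_{n+1} = y_n + h·f(s_n, y_n).
s=0.000000, y=2.470000: f=4.100200 → y ← 2.470000 + 0.21·4.100200 = 3.331042
s=0.210000, y=3.331042: f=5.737990 → y ← 3.331042 + 0.21·5.737990 = 4.536020
s=0.420000, y=4.536020: f=7.937553 → y ← 4.536020 + 0.21·7.937553 = 6.202906
s=0.630000, y=6.202906: f=10.885969 → y ← 6.202906 + 0.21·10.885969 = 8.488959
s=0.840000, y=8.488959: f=14.836316 → y ← 8.488959 + 0.21·14.836316 = 11.604586
y(1.05) ≈ 11.6046

11.6046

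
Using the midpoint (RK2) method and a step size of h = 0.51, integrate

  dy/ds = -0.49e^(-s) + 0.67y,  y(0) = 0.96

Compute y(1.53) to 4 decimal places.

Midpoint: k1 = f(s_n, y_n); k2 = f(s_n + h/2, y_n + (h/2)·k1); y_{n+1} = y_n + h·k2.
s=0.000000, y=0.960000:
  k1 = f(0.000000, 0.960000) = 0.153200
  k2 = f(0.255000, 0.999066) = 0.289665
  y ← 0.960000 + 0.51·0.289665 = 1.107729
s=0.510000, y=1.107729:
  k1 = f(0.510000, 1.107729) = 0.447936
  k2 = f(0.765000, 1.221953) = 0.590695
  y ← 1.107729 + 0.51·0.590695 = 1.408984
s=1.020000, y=1.408984:
  k1 = f(1.020000, 1.408984) = 0.767327
  k2 = f(1.275000, 1.604652) = 0.938196
  y ← 1.408984 + 0.51·0.938196 = 1.887463
y(1.53) ≈ 1.8875

1.8875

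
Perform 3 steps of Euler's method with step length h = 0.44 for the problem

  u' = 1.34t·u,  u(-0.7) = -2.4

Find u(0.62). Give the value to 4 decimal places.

-1.3201

Euler: u_{n+1} = u_n + h·f(t_n, u_n).
t=-0.700000, u=-2.400000: f=2.251200 → u ← -2.400000 + 0.44·2.251200 = -1.409472
t=-0.260000, u=-1.409472: f=0.491060 → u ← -1.409472 + 0.44·0.491060 = -1.193406
t=0.180000, u=-1.193406: f=-0.287849 → u ← -1.193406 + 0.44·(-0.287849) = -1.320059
u(0.62) ≈ -1.3201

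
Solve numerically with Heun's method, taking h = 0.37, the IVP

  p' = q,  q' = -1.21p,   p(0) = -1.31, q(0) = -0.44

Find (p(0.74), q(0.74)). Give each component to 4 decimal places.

Heun on (p,q): k1 = f(s_n, state_n); k2 = f(s_n + h, state_n + h·k1); state_{n+1} = state_n + (h/2)·(k1 + k2).
0.000000: (-1.310000, -0.440000)
  k1 = (-0.440000, 1.585100)
  predictor → (-1.472800, 0.146487)
  k2 = (0.146487, 1.782088)
  → (-1.364300, 0.182930)
0.370000: (-1.364300, 0.182930)
  k1 = (0.182930, 1.650803)
  predictor → (-1.296616, 0.793727)
  k2 = (0.793727, 1.568905)
  → (-1.183618, 0.778576)
(p(0.74), q(0.74)) ≈ (-1.1836, 0.7786)

-1.1836, 0.7786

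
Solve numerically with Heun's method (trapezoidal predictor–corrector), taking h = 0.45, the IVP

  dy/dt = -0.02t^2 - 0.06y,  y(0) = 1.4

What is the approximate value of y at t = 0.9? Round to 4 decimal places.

1.3210

Heun: k1 = f(t_n, y_n); k2 = f(t_n + h, y_n + h·k1); y_{n+1} = y_n + (h/2)·(k1 + k2).
t=0.000000, y=1.400000:
  k1 = f(0.000000, 1.400000) = -0.084000
  k2 = f(0.450000, 1.362200) = -0.085782
  y ← 1.400000 + (0.45/2)·(-0.084000 + (-0.085782)) = 1.361799
t=0.450000, y=1.361799:
  k1 = f(0.450000, 1.361799) = -0.085758
  k2 = f(0.900000, 1.323208) = -0.095592
  y ← 1.361799 + (0.45/2)·(-0.085758 + (-0.095592)) = 1.320995
y(0.9) ≈ 1.3210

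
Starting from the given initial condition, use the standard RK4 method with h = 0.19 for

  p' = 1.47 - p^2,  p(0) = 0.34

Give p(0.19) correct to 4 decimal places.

RK4: k1 = f(x_n, p_n); k2 = f(x_n + h/2, p_n + (h/2)·k1); k3 = f(x_n + h/2, p_n + (h/2)·k2); k4 = f(x_n + h, p_n + h·k3); p_{n+1} = p_n + (h/6)·(k1 + 2k2 + 2k3 + k4).
x=0.000000, p=0.340000:
  k1 = f(0.000000, 0.340000) = 1.354400
  k2 = f(0.095000, 0.468668) = 1.250350
  k3 = f(0.095000, 0.458783) = 1.259518
  k4 = f(0.190000, 0.579308) = 1.134402
  p ← 0.340000 + (0.19/6)·(k1 + 2k2 + 2k3 + k4) = 0.577770
p(0.19) ≈ 0.5778

0.5778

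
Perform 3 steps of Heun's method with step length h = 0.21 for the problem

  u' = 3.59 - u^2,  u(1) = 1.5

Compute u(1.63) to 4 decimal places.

1.8367

Heun: k1 = f(t_n, u_n); k2 = f(t_n + h, u_n + h·k1); u_{n+1} = u_n + (h/2)·(k1 + k2).
t=1.000000, u=1.500000:
  k1 = f(1.000000, 1.500000) = 1.340000
  k2 = f(1.210000, 1.781400) = 0.416614
  u ← 1.500000 + (0.21/2)·(1.340000 + 0.416614) = 1.684444
t=1.210000, u=1.684444:
  k1 = f(1.210000, 1.684444) = 0.752647
  k2 = f(1.420000, 1.842500) = 0.195193
  u ← 1.684444 + (0.21/2)·(0.752647 + 0.195193) = 1.783968
t=1.420000, u=1.783968:
  k1 = f(1.420000, 1.783968) = 0.407460
  k2 = f(1.630000, 1.869534) = 0.094842
  u ← 1.783968 + (0.21/2)·(0.407460 + 0.094842) = 1.836709
u(1.63) ≈ 1.8367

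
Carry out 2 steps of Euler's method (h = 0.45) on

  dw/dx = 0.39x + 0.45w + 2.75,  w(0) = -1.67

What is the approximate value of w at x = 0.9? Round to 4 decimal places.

0.3897

Euler: w_{n+1} = w_n + h·f(x_n, w_n).
x=0.000000, w=-1.670000: f=1.998500 → w ← -1.670000 + 0.45·1.998500 = -0.770675
x=0.450000, w=-0.770675: f=2.578696 → w ← -0.770675 + 0.45·2.578696 = 0.389738
w(0.9) ≈ 0.3897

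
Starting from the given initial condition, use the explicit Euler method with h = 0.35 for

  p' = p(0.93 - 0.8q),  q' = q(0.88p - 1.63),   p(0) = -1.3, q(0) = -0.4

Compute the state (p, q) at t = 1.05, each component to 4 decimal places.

-3.2902, -0.0006

Euler on (p,q): p_{n+1} = p_n + h·p', q_{n+1} = q_n + h·q'.
0.000000: (-1.300000, -0.400000); f=(-1.625000, 1.109600) → (-1.868750, -0.011640)
0.350000: (-1.868750, -0.011640); f=(-1.755339, 0.038115) → (-2.483119, 0.001700)
0.700000: (-2.483119, 0.001700); f=(-2.305923, -0.006487) → (-3.290192, -0.000570)
(p(1.05), q(1.05)) ≈ (-3.2902, -0.0006)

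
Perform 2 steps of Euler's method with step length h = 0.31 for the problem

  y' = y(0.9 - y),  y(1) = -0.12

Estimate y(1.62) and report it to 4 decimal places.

-0.2097

Euler: y_{n+1} = y_n + h·f(t_n, y_n).
t=1.000000, y=-0.120000: f=-0.122400 → y ← -0.120000 + 0.31·(-0.122400) = -0.157944
t=1.310000, y=-0.157944: f=-0.167096 → y ← -0.157944 + 0.31·(-0.167096) = -0.209744
y(1.62) ≈ -0.2097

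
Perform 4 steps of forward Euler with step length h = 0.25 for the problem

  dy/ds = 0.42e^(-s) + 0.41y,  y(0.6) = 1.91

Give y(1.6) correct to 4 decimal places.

Euler: y_{n+1} = y_n + h·f(s_n, y_n).
s=0.600000, y=1.910000: f=1.013601 → y ← 1.910000 + 0.25·1.013601 = 2.163400
s=0.850000, y=2.163400: f=1.066508 → y ← 2.163400 + 0.25·1.066508 = 2.430027
s=1.100000, y=2.430027: f=1.136117 → y ← 2.430027 + 0.25·1.136117 = 2.714057
s=1.350000, y=2.714057: f=1.221644 → y ← 2.714057 + 0.25·1.221644 = 3.019468
y(1.6) ≈ 3.0195

3.0195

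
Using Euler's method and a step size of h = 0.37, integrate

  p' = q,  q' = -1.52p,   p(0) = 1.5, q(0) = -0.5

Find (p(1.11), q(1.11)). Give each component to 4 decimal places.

0.0471, -2.5431

Euler on (p,q): p_{n+1} = p_n + h·p', q_{n+1} = q_n + h·q'.
0.000000: (1.500000, -0.500000); f=(-0.500000, -2.280000) → (1.315000, -1.343600)
0.370000: (1.315000, -1.343600); f=(-1.343600, -1.998800) → (0.817868, -2.083156)
0.740000: (0.817868, -2.083156); f=(-2.083156, -1.243159) → (0.047100, -2.543125)
(p(1.11), q(1.11)) ≈ (0.0471, -2.5431)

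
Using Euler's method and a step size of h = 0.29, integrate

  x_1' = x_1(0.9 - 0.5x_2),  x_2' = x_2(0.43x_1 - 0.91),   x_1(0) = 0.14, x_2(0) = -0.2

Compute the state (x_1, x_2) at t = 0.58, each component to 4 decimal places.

0.2317, -0.1143

Euler on (x_1,x_2): x_1_{n+1} = x_1_n + h·x_1', x_2_{n+1} = x_2_n + h·x_2'.
0.000000: (0.140000, -0.200000); f=(0.140000, 0.169960) → (0.180600, -0.150712)
0.290000: (0.180600, -0.150712); f=(0.176149, 0.125444) → (0.231683, -0.114333)
(x_1(0.58), x_2(0.58)) ≈ (0.2317, -0.1143)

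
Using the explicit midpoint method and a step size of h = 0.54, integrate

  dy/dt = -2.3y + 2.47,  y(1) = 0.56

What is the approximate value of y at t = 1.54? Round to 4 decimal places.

0.8019

Midpoint: k1 = f(t_n, y_n); k2 = f(t_n + h/2, y_n + (h/2)·k1); y_{n+1} = y_n + h·k2.
t=1.000000, y=0.560000:
  k1 = f(1.000000, 0.560000) = 1.182000
  k2 = f(1.270000, 0.879140) = 0.447978
  y ← 0.560000 + 0.54·0.447978 = 0.801908
y(1.54) ≈ 0.8019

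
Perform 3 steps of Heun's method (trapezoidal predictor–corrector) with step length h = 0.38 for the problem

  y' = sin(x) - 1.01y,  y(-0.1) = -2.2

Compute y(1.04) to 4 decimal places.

-0.3645

Heun: k1 = f(x_n, y_n); k2 = f(x_n + h, y_n + h·k1); y_{n+1} = y_n + (h/2)·(k1 + k2).
x=-0.100000, y=-2.200000:
  k1 = f(-0.100000, -2.200000) = 2.122167
  k2 = f(0.280000, -1.393577) = 1.683868
  y ← -2.200000 + (0.38/2)·(2.122167 + 1.683868) = -1.476853
x=0.280000, y=-1.476853:
  k1 = f(0.280000, -1.476853) = 1.767978
  k2 = f(0.660000, -0.805022) = 1.426189
  y ← -1.476853 + (0.38/2)·(1.767978 + 1.426189) = -0.869962
x=0.660000, y=-0.869962:
  k1 = f(0.660000, -0.869962) = 1.491778
  k2 = f(1.040000, -0.303086) = 1.168521
  y ← -0.869962 + (0.38/2)·(1.491778 + 1.168521) = -0.364505
y(1.04) ≈ -0.3645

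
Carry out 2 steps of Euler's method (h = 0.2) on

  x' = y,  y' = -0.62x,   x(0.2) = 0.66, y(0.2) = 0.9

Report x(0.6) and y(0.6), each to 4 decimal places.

1.0036, 0.7140

Euler on (x,y): x_{n+1} = x_n + h·x', y_{n+1} = y_n + h·y'.
0.200000: (0.660000, 0.900000); f=(0.900000, -0.409200) → (0.840000, 0.818160)
0.400000: (0.840000, 0.818160); f=(0.818160, -0.520800) → (1.003632, 0.714000)
(x(0.6), y(0.6)) ≈ (1.0036, 0.7140)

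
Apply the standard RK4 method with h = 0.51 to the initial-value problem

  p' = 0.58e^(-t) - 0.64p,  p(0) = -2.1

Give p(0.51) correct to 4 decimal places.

-1.3203

RK4: k1 = f(t_n, p_n); k2 = f(t_n + h/2, p_n + (h/2)·k1); k3 = f(t_n + h/2, p_n + (h/2)·k2); k4 = f(t_n + h, p_n + h·k3); p_{n+1} = p_n + (h/6)·(k1 + 2k2 + 2k3 + k4).
t=0.000000, p=-2.100000:
  k1 = f(0.000000, -2.100000) = 1.924000
  k2 = f(0.255000, -1.609380) = 1.479455
  k3 = f(0.255000, -1.722739) = 1.552005
  k4 = f(0.510000, -1.308478) = 1.185713
  p ← -2.100000 + (0.51/6)·(k1 + 2k2 + 2k3 + k4) = -1.320326
p(0.51) ≈ -1.3203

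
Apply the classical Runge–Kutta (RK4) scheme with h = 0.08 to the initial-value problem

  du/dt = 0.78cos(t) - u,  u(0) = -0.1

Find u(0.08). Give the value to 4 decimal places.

RK4: k1 = f(t_n, u_n); k2 = f(t_n + h/2, u_n + (h/2)·k1); k3 = f(t_n + h/2, u_n + (h/2)·k2); k4 = f(t_n + h, u_n + h·k3); u_{n+1} = u_n + (h/6)·(k1 + 2k2 + 2k3 + k4).
t=0.000000, u=-0.100000:
  k1 = f(0.000000, -0.100000) = 0.880000
  k2 = f(0.040000, -0.064800) = 0.844176
  k3 = f(0.040000, -0.066233) = 0.845609
  k4 = f(0.080000, -0.032351) = 0.809857
  u ← -0.100000 + (0.08/6)·(k1 + 2k2 + 2k3 + k4) = -0.032408
u(0.08) ≈ -0.0324

-0.0324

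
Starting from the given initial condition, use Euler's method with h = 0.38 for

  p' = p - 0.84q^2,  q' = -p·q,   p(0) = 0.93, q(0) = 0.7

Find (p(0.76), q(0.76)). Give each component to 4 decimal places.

1.4899, 0.2588

Euler on (p,q): p_{n+1} = p_n + h·p', q_{n+1} = q_n + h·q'.
0.000000: (0.930000, 0.700000); f=(0.518400, -0.651000) → (1.126992, 0.452620)
0.380000: (1.126992, 0.452620); f=(0.954906, -0.510099) → (1.489856, 0.258782)
(p(0.76), q(0.76)) ≈ (1.4899, 0.2588)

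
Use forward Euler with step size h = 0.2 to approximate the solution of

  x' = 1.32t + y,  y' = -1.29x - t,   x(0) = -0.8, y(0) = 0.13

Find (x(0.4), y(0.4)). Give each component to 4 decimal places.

-0.6539, 0.4961

Euler on (x,y): x_{n+1} = x_n + h·x', y_{n+1} = y_n + h·y'.
0.000000: (-0.800000, 0.130000); f=(0.130000, 1.032000) → (-0.774000, 0.336400)
0.200000: (-0.774000, 0.336400); f=(0.600400, 0.798460) → (-0.653920, 0.496092)
(x(0.4), y(0.4)) ≈ (-0.6539, 0.4961)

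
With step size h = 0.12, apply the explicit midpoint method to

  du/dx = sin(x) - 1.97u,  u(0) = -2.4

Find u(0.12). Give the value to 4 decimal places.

-1.8925

Midpoint: k1 = f(x_n, u_n); k2 = f(x_n + h/2, u_n + (h/2)·k1); u_{n+1} = u_n + h·k2.
x=0.000000, u=-2.400000:
  k1 = f(0.000000, -2.400000) = 4.728000
  k2 = f(0.060000, -2.116320) = 4.229114
  u ← -2.400000 + 0.12·4.229114 = -1.892506
u(0.12) ≈ -1.8925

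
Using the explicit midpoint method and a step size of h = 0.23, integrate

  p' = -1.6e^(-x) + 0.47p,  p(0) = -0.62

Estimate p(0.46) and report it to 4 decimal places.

Midpoint: k1 = f(x_n, p_n); k2 = f(x_n + h/2, p_n + (h/2)·k1); p_{n+1} = p_n + h·k2.
x=0.000000, p=-0.620000:
  k1 = f(0.000000, -0.620000) = -1.891400
  k2 = f(0.115000, -0.837511) = -1.819816
  p ← -0.620000 + 0.23·(-1.819816) = -1.038558
x=0.230000, p=-1.038558:
  k1 = f(0.230000, -1.038558) = -1.759376
  k2 = f(0.345000, -1.240886) = -1.716369
  p ← -1.038558 + 0.23·(-1.716369) = -1.433323
p(0.46) ≈ -1.4333

-1.4333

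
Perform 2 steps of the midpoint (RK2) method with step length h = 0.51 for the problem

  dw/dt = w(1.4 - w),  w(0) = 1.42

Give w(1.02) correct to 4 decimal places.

Midpoint: k1 = f(t_n, w_n); k2 = f(t_n + h/2, w_n + (h/2)·k1); w_{n+1} = w_n + h·k2.
t=0.000000, w=1.420000:
  k1 = f(0.000000, 1.420000) = -0.028400
  k2 = f(0.255000, 1.412758) = -0.018024
  w ← 1.420000 + 0.51·(-0.018024) = 1.410808
t=0.510000, w=1.410808:
  k1 = f(0.510000, 1.410808) = -0.015248
  k2 = f(0.765000, 1.406920) = -0.009735
  w ← 1.410808 + 0.51·(-0.009735) = 1.405843
w(1.02) ≈ 1.4058

1.4058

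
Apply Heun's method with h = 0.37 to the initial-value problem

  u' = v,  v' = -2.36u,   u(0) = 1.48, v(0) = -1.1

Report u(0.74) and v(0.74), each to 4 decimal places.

Heun on (u,v): k1 = f(t_n, state_n); k2 = f(t_n + h, state_n + h·k1); state_{n+1} = state_n + (h/2)·(k1 + k2).
0.000000: (1.480000, -1.100000)
  k1 = (-1.100000, -3.492800)
  predictor → (1.073000, -2.392336)
  k2 = (-2.392336, -2.532280)
  → (0.833918, -2.214640)
0.370000: (0.833918, -2.214640)
  k1 = (-2.214640, -1.968046)
  predictor → (0.014501, -2.942817)
  k2 = (-2.942817, -0.034223)
  → (-0.120212, -2.585060)
(u(0.74), v(0.74)) ≈ (-0.1202, -2.5851)

-0.1202, -2.5851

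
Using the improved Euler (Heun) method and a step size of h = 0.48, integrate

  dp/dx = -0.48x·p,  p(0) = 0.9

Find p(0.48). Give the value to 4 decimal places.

Heun: k1 = f(x_n, p_n); k2 = f(x_n + h, p_n + h·k1); p_{n+1} = p_n + (h/2)·(k1 + k2).
x=0.000000, p=0.900000:
  k1 = f(0.000000, 0.900000) = 0.000000
  k2 = f(0.480000, 0.900000) = -0.207360
  p ← 0.900000 + (0.48/2)·(0.000000 + (-0.207360)) = 0.850234
p(0.48) ≈ 0.8502

0.8502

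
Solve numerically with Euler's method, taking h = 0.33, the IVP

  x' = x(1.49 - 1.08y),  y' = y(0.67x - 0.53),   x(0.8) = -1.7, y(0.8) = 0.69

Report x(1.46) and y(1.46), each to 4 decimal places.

-2.9252, 0.1106

Euler on (x,y): x_{n+1} = x_n + h·x', y_{n+1} = y_n + h·y'.
0.800000: (-1.700000, 0.690000); f=(-1.266160, -1.151610) → (-2.117833, 0.309969)
1.130000: (-2.117833, 0.309969); f=(-2.446592, -0.604113) → (-2.925208, 0.110611)
(x(1.46), y(1.46)) ≈ (-2.9252, 0.1106)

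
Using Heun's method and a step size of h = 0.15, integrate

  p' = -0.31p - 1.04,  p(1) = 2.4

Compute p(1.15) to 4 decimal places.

2.1386

Heun: k1 = f(x_n, p_n); k2 = f(x_n + h, p_n + h·k1); p_{n+1} = p_n + (h/2)·(k1 + k2).
x=1.000000, p=2.400000:
  k1 = f(1.000000, 2.400000) = -1.784000
  k2 = f(1.150000, 2.132400) = -1.701044
  p ← 2.400000 + (0.15/2)·(-1.784000 + (-1.701044)) = 2.138622
p(1.15) ≈ 2.1386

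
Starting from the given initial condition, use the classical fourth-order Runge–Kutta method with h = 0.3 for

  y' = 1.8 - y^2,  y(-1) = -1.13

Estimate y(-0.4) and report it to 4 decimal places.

RK4: k1 = f(t_n, y_n); k2 = f(t_n + h/2, y_n + (h/2)·k1); k3 = f(t_n + h/2, y_n + (h/2)·k2); k4 = f(t_n + h, y_n + h·k3); y_{n+1} = y_n + (h/6)·(k1 + 2k2 + 2k3 + k4).
t=-1.000000, y=-1.130000:
  k1 = f(-1.000000, -1.130000) = 0.523100
  k2 = f(-0.850000, -1.051535) = 0.694274
  k3 = f(-0.850000, -1.025859) = 0.747614
  k4 = f(-0.700000, -0.905716) = 0.979679
  y ← -1.130000 + (0.3/6)·(k1 + 2k2 + 2k3 + k4) = -0.910672
t=-0.700000, y=-0.910672:
  k1 = f(-0.700000, -0.910672) = 0.970676
  k2 = f(-0.550000, -0.765071) = 1.214667
  k3 = f(-0.550000, -0.728472) = 1.269328
  k4 = f(-0.400000, -0.529874) = 1.519234
  y ← -0.910672 + (0.3/6)·(k1 + 2k2 + 2k3 + k4) = -0.537777
y(-0.4) ≈ -0.5378

-0.5378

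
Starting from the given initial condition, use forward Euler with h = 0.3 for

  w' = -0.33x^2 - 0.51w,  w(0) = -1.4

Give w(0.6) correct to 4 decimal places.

-1.0133

Euler: w_{n+1} = w_n + h·f(x_n, w_n).
x=0.000000, w=-1.400000: f=0.714000 → w ← -1.400000 + 0.3·0.714000 = -1.185800
x=0.300000, w=-1.185800: f=0.575058 → w ← -1.185800 + 0.3·0.575058 = -1.013283
w(0.6) ≈ -1.0133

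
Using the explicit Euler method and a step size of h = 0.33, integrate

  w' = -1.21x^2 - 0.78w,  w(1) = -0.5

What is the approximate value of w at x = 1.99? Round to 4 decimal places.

Euler: w_{n+1} = w_n + h·f(x_n, w_n).
x=1.000000, w=-0.500000: f=-0.820000 → w ← -0.500000 + 0.33·(-0.820000) = -0.770600
x=1.330000, w=-0.770600: f=-1.539301 → w ← -0.770600 + 0.33·(-1.539301) = -1.278569
x=1.660000, w=-1.278569: f=-2.336992 → w ← -1.278569 + 0.33·(-2.336992) = -2.049777
w(1.99) ≈ -2.0498

-2.0498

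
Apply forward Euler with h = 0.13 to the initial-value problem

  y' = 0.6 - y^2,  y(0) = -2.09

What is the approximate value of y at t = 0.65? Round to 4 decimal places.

-15.1323

Euler: y_{n+1} = y_n + h·f(t_n, y_n).
t=0.000000, y=-2.090000: f=-3.768100 → y ← -2.090000 + 0.13·(-3.768100) = -2.579853
t=0.130000, y=-2.579853: f=-6.055642 → y ← -2.579853 + 0.13·(-6.055642) = -3.367086
t=0.260000, y=-3.367086: f=-10.737271 → y ← -3.367086 + 0.13·(-10.737271) = -4.762932
t=0.390000, y=-4.762932: f=-22.085517 → y ← -4.762932 + 0.13·(-22.085517) = -7.634049
t=0.520000, y=-7.634049: f=-57.678702 → y ← -7.634049 + 0.13·(-57.678702) = -15.132280
y(0.65) ≈ -15.1323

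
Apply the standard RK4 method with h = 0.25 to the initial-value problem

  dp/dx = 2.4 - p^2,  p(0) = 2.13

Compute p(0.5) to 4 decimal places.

1.6583

RK4: k1 = f(x_n, p_n); k2 = f(x_n + h/2, p_n + (h/2)·k1); k3 = f(x_n + h/2, p_n + (h/2)·k2); k4 = f(x_n + h, p_n + h·k3); p_{n+1} = p_n + (h/6)·(k1 + 2k2 + 2k3 + k4).
x=0.000000, p=2.130000:
  k1 = f(0.000000, 2.130000) = -2.136900
  k2 = f(0.125000, 1.862888) = -1.070350
  k3 = f(0.125000, 1.996206) = -1.584839
  k4 = f(0.250000, 1.733790) = -0.606028
  p ← 2.130000 + (0.25/6)·(k1 + 2k2 + 2k3 + k4) = 1.794446
x=0.250000, p=1.794446:
  k1 = f(0.250000, 1.794446) = -0.820035
  k2 = f(0.375000, 1.691941) = -0.462665
  k3 = f(0.375000, 1.736612) = -0.615823
  k4 = f(0.500000, 1.640490) = -0.291207
  p ← 1.794446 + (0.25/6)·(k1 + 2k2 + 2k3 + k4) = 1.658270
p(0.5) ≈ 1.6583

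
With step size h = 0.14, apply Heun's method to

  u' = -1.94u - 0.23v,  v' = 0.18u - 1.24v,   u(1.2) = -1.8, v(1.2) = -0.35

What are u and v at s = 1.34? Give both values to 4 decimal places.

Heun on (u,v): k1 = f(s_n, state_n); k2 = f(s_n + h, state_n + h·k1); state_{n+1} = state_n + (h/2)·(k1 + k2).
1.200000: (-1.800000, -0.350000)
  k1 = (3.572500, 0.110000)
  predictor → (-1.299850, -0.334600)
  k2 = (2.598667, 0.180931)
  → (-1.368018, -0.329635)
(u(1.34), v(1.34)) ≈ (-1.3680, -0.3296)

-1.3680, -0.3296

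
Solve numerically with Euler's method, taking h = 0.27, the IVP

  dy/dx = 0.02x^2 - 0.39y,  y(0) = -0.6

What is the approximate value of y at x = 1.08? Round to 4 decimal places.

Euler: y_{n+1} = y_n + h·f(x_n, y_n).
x=0.000000, y=-0.600000: f=0.234000 → y ← -0.600000 + 0.27·0.234000 = -0.536820
x=0.270000, y=-0.536820: f=0.210818 → y ← -0.536820 + 0.27·0.210818 = -0.479899
x=0.540000, y=-0.479899: f=0.192993 → y ← -0.479899 + 0.27·0.192993 = -0.427791
x=0.810000, y=-0.427791: f=0.179961 → y ← -0.427791 + 0.27·0.179961 = -0.379202
y(1.08) ≈ -0.3792

-0.3792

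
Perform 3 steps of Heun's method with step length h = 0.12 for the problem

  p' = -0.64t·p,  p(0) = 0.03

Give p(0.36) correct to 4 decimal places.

Heun: k1 = f(t_n, p_n); k2 = f(t_n + h, p_n + h·k1); p_{n+1} = p_n + (h/2)·(k1 + k2).
t=0.000000, p=0.030000:
  k1 = f(0.000000, 0.030000) = 0.000000
  k2 = f(0.120000, 0.030000) = -0.002304
  p ← 0.030000 + (0.12/2)·(0.000000 + (-0.002304)) = 0.029862
t=0.120000, p=0.029862:
  k1 = f(0.120000, 0.029862) = -0.002293
  k2 = f(0.240000, 0.029587) = -0.004544
  p ← 0.029862 + (0.12/2)·(-0.002293 + (-0.004544)) = 0.029451
t=0.240000, p=0.029451:
  k1 = f(0.240000, 0.029451) = -0.004524
  k2 = f(0.360000, 0.028909) = -0.006661
  p ← 0.029451 + (0.12/2)·(-0.004524 + (-0.006661)) = 0.028780
p(0.36) ≈ 0.0288

0.0288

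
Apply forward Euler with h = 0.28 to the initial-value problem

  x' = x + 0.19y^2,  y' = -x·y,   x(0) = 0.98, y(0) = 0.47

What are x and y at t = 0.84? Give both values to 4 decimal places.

Euler on (x,y): x_{n+1} = x_n + h·x', y_{n+1} = y_n + h·y'.
0.000000: (0.980000, 0.470000); f=(1.021971, -0.460600) → (1.266152, 0.341032)
0.280000: (1.266152, 0.341032); f=(1.288249, -0.431798) → (1.626862, 0.220128)
0.560000: (1.626862, 0.220128); f=(1.636068, -0.358119) → (2.084961, 0.119855)
(x(0.84), y(0.84)) ≈ (2.0850, 0.1199)

2.0850, 0.1199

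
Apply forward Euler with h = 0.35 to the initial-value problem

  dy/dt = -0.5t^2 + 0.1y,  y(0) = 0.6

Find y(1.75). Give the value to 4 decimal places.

0.0543

Euler: y_{n+1} = y_n + h·f(t_n, y_n).
t=0.000000, y=0.600000: f=0.060000 → y ← 0.600000 + 0.35·0.060000 = 0.621000
t=0.350000, y=0.621000: f=0.000850 → y ← 0.621000 + 0.35·0.000850 = 0.621297
t=0.700000, y=0.621297: f=-0.182870 → y ← 0.621297 + 0.35·(-0.182870) = 0.557293
t=1.050000, y=0.557293: f=-0.495521 → y ← 0.557293 + 0.35·(-0.495521) = 0.383861
t=1.400000, y=0.383861: f=-0.941614 → y ← 0.383861 + 0.35·(-0.941614) = 0.054296
y(1.75) ≈ 0.0543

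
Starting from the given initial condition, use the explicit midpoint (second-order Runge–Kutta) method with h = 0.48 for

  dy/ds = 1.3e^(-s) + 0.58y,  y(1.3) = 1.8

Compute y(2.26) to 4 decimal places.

Midpoint: k1 = f(s_n, y_n); k2 = f(s_n + h/2, y_n + (h/2)·k1); y_{n+1} = y_n + h·k2.
s=1.300000, y=1.800000:
  k1 = f(1.300000, 1.800000) = 1.398291
  k2 = f(1.540000, 2.135590) = 1.517338
  y ← 1.800000 + 0.48·1.517338 = 2.528322
s=1.780000, y=2.528322:
  k1 = f(1.780000, 2.528322) = 1.685656
  k2 = f(2.020000, 2.932880) = 1.873522
  y ← 2.528322 + 0.48·1.873522 = 3.427613
y(2.26) ≈ 3.4276

3.4276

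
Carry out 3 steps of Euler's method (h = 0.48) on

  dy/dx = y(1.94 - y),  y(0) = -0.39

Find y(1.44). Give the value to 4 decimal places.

Euler: y_{n+1} = y_n + h·f(x_n, y_n).
x=0.000000, y=-0.390000: f=-0.908700 → y ← -0.390000 + 0.48·(-0.908700) = -0.826176
x=0.480000, y=-0.826176: f=-2.285348 → y ← -0.826176 + 0.48·(-2.285348) = -1.923143
x=0.960000, y=-1.923143: f=-7.429377 → y ← -1.923143 + 0.48·(-7.429377) = -5.489244
y(1.44) ≈ -5.4892

-5.4892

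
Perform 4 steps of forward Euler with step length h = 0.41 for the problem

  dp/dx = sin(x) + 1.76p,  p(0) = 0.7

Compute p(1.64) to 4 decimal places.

7.5362

Euler: p_{n+1} = p_n + h·f(x_n, p_n).
x=0.000000, p=0.700000: f=1.232000 → p ← 0.700000 + 0.41·1.232000 = 1.205120
x=0.410000, p=1.205120: f=2.519621 → p ← 1.205120 + 0.41·2.519621 = 2.238164
x=0.820000, p=2.238164: f=4.670315 → p ← 2.238164 + 0.41·4.670315 = 4.152994
x=1.230000, p=4.152994: f=8.251758 → p ← 4.152994 + 0.41·8.251758 = 7.536214
p(1.64) ≈ 7.5362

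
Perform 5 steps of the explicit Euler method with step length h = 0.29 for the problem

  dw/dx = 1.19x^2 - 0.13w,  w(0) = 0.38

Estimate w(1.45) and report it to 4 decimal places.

1.1627

Euler: w_{n+1} = w_n + h·f(x_n, w_n).
x=0.000000, w=0.380000: f=-0.049400 → w ← 0.380000 + 0.29·(-0.049400) = 0.365674
x=0.290000, w=0.365674: f=0.052541 → w ← 0.365674 + 0.29·0.052541 = 0.380911
x=0.580000, w=0.380911: f=0.350798 → w ← 0.380911 + 0.29·0.350798 = 0.482642
x=0.870000, w=0.482642: f=0.837968 → w ← 0.482642 + 0.29·0.837968 = 0.725653
x=1.160000, w=0.725653: f=1.506929 → w ← 0.725653 + 0.29·1.506929 = 1.162662
w(1.45) ≈ 1.1627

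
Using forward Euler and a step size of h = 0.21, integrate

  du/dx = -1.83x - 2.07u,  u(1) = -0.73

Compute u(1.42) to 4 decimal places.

Euler: u_{n+1} = u_n + h·f(x_n, u_n).
x=1.000000, u=-0.730000: f=-0.318900 → u ← -0.730000 + 0.21·(-0.318900) = -0.796969
x=1.210000, u=-0.796969: f=-0.564574 → u ← -0.796969 + 0.21·(-0.564574) = -0.915530
u(1.42) ≈ -0.9155

-0.9155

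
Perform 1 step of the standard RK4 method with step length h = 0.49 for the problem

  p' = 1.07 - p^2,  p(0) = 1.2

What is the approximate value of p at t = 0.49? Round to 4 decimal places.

1.0932

RK4: k1 = f(t_n, p_n); k2 = f(t_n + h/2, p_n + (h/2)·k1); k3 = f(t_n + h/2, p_n + (h/2)·k2); k4 = f(t_n + h, p_n + h·k3); p_{n+1} = p_n + (h/6)·(k1 + 2k2 + 2k3 + k4).
t=0.000000, p=1.200000:
  k1 = f(0.000000, 1.200000) = -0.370000
  k2 = f(0.245000, 1.109350) = -0.160657
  k3 = f(0.245000, 1.160639) = -0.277083
  k4 = f(0.490000, 1.064229) = -0.062584
  p ← 1.200000 + (0.49/6)·(k1 + 2k2 + 2k3 + k4) = 1.093175
p(0.49) ≈ 1.0932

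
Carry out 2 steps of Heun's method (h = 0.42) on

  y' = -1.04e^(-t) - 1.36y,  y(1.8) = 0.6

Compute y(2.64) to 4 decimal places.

0.1613

Heun: k1 = f(t_n, y_n); k2 = f(t_n + h, y_n + h·k1); y_{n+1} = y_n + (h/2)·(k1 + k2).
t=1.800000, y=0.600000:
  k1 = f(1.800000, 0.600000) = -0.987911
  k2 = f(2.220000, 0.185077) = -0.364659
  y ← 0.600000 + (0.42/2)·(-0.987911 + (-0.364659)) = 0.315960
t=2.220000, y=0.315960:
  k1 = f(2.220000, 0.315960) = -0.542660
  k2 = f(2.640000, 0.088043) = -0.193955
  y ← 0.315960 + (0.42/2)·(-0.542660 + (-0.193955)) = 0.161271
y(2.64) ≈ 0.1613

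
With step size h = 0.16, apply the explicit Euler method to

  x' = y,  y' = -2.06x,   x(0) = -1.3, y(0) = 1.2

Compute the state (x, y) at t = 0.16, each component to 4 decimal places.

Euler on (x,y): x_{n+1} = x_n + h·x', y_{n+1} = y_n + h·y'.
0.000000: (-1.300000, 1.200000); f=(1.200000, 2.678000) → (-1.108000, 1.628480)
(x(0.16), y(0.16)) ≈ (-1.1080, 1.6285)

-1.1080, 1.6285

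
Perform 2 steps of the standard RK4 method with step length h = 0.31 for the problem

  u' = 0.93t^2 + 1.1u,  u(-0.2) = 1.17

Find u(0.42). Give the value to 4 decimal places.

2.3445

RK4: k1 = f(t_n, u_n); k2 = f(t_n + h/2, u_n + (h/2)·k1); k3 = f(t_n + h/2, u_n + (h/2)·k2); k4 = f(t_n + h, u_n + h·k3); u_{n+1} = u_n + (h/6)·(k1 + 2k2 + 2k3 + k4).
t=-0.200000, u=1.170000:
  k1 = f(-0.200000, 1.170000) = 1.324200
  k2 = f(-0.045000, 1.375251) = 1.514659
  k3 = f(-0.045000, 1.404772) = 1.547133
  k4 = f(0.110000, 1.649611) = 1.825825
  u ← 1.170000 + (0.31/6)·(k1 + 2k2 + 2k3 + k4) = 1.649136
t=0.110000, u=1.649136:
  k1 = f(0.110000, 1.649136) = 1.825303
  k2 = f(0.265000, 1.932058) = 2.190574
  k3 = f(0.265000, 1.988675) = 2.252852
  k4 = f(0.420000, 2.347521) = 2.746325
  u ← 1.649136 + (0.31/6)·(k1 + 2k2 + 2k3 + k4) = 2.344491
u(0.42) ≈ 2.3445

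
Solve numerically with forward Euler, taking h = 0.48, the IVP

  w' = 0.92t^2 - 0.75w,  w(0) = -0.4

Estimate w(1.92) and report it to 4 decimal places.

Euler: w_{n+1} = w_n + h·f(t_n, w_n).
t=0.000000, w=-0.400000: f=0.300000 → w ← -0.400000 + 0.48·0.300000 = -0.256000
t=0.480000, w=-0.256000: f=0.403968 → w ← -0.256000 + 0.48·0.403968 = -0.062095
t=0.960000, w=-0.062095: f=0.894444 → w ← -0.062095 + 0.48·0.894444 = 0.367238
t=1.440000, w=0.367238: f=1.632284 → w ← 0.367238 + 0.48·1.632284 = 1.150734
w(1.92) ≈ 1.1507

1.1507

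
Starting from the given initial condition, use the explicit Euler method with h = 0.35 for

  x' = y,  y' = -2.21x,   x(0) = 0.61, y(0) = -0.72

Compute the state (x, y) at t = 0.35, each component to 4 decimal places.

0.3580, -1.1918

Euler on (x,y): x_{n+1} = x_n + h·x', y_{n+1} = y_n + h·y'.
0.000000: (0.610000, -0.720000); f=(-0.720000, -1.348100) → (0.358000, -1.191835)
(x(0.35), y(0.35)) ≈ (0.3580, -1.1918)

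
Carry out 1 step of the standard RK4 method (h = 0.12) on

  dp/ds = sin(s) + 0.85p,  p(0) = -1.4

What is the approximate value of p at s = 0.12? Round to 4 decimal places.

RK4: k1 = f(s_n, p_n); k2 = f(s_n + h/2, p_n + (h/2)·k1); k3 = f(s_n + h/2, p_n + (h/2)·k2); k4 = f(s_n + h, p_n + h·k3); p_{n+1} = p_n + (h/6)·(k1 + 2k2 + 2k3 + k4).
s=0.000000, p=-1.400000:
  k1 = f(0.000000, -1.400000) = -1.190000
  k2 = f(0.060000, -1.471400) = -1.190726
  k3 = f(0.060000, -1.471444) = -1.190763
  k4 = f(0.120000, -1.542892) = -1.191746
  p ← -1.400000 + (0.12/6)·(k1 + 2k2 + 2k3 + k4) = -1.542894
p(0.12) ≈ -1.5429

-1.5429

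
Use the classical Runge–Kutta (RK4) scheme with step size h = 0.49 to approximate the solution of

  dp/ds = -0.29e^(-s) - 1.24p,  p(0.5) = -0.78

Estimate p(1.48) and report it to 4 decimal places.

-0.2894

RK4: k1 = f(s_n, p_n); k2 = f(s_n + h/2, p_n + (h/2)·k1); k3 = f(s_n + h/2, p_n + (h/2)·k2); k4 = f(s_n + h, p_n + h·k3); p_{n+1} = p_n + (h/6)·(k1 + 2k2 + 2k3 + k4).
s=0.500000, p=-0.780000:
  k1 = f(0.500000, -0.780000) = 0.791306
  k2 = f(0.745000, -0.586130) = 0.589128
  k3 = f(0.745000, -0.635664) = 0.650550
  k4 = f(0.990000, -0.461231) = 0.464169
  p ← -0.780000 + (0.49/6)·(k1 + 2k2 + 2k3 + k4) = -0.474989
s=0.990000, p=-0.474989:
  k1 = f(0.990000, -0.474989) = 0.481229
  k2 = f(1.235000, -0.357088) = 0.358447
  k3 = f(1.235000, -0.387169) = 0.395748
  k4 = f(1.480000, -0.281072) = 0.282515
  p ← -0.474989 + (0.49/6)·(k1 + 2k2 + 2k3 + k4) = -0.289431
p(1.48) ≈ -0.2894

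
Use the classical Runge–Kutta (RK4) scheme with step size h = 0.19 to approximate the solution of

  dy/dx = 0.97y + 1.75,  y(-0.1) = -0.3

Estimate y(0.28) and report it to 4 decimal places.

RK4: k1 = f(x_n, y_n); k2 = f(x_n + h/2, y_n + (h/2)·k1); k3 = f(x_n + h/2, y_n + (h/2)·k2); k4 = f(x_n + h, y_n + h·k3); y_{n+1} = y_n + (h/6)·(k1 + 2k2 + 2k3 + k4).
x=-0.100000, y=-0.300000:
  k1 = f(-0.100000, -0.300000) = 1.459000
  k2 = f(-0.005000, -0.161395) = 1.593447
  k3 = f(-0.005000, -0.148623) = 1.605836
  k4 = f(0.090000, 0.005109) = 1.754956
  y ← -0.300000 + (0.19/6)·(k1 + 2k2 + 2k3 + k4) = 0.004397
x=0.090000, y=0.004397:
  k1 = f(0.090000, 0.004397) = 1.754265
  k2 = f(0.185000, 0.171052) = 1.915920
  k3 = f(0.185000, 0.186409) = 1.930817
  k4 = f(0.280000, 0.371252) = 2.110114
  y ← 0.004397 + (0.19/6)·(k1 + 2k2 + 2k3 + k4) = 0.370395
y(0.28) ≈ 0.3704

0.3704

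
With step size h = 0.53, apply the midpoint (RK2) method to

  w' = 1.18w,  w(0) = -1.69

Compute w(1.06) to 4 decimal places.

-5.6039

Midpoint: k1 = f(x_n, w_n); k2 = f(x_n + h/2, w_n + (h/2)·k1); w_{n+1} = w_n + h·k2.
x=0.000000, w=-1.690000:
  k1 = f(0.000000, -1.690000) = -1.994200
  k2 = f(0.265000, -2.218463) = -2.617786
  w ← -1.690000 + 0.53·(-2.617786) = -3.077427
x=0.530000, w=-3.077427:
  k1 = f(0.530000, -3.077427) = -3.631364
  k2 = f(0.795000, -4.039738) = -4.766891
  w ← -3.077427 + 0.53·(-4.766891) = -5.603879
w(1.06) ≈ -5.6039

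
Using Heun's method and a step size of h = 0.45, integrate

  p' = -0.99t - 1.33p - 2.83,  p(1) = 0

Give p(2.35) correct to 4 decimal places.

Heun: k1 = f(t_n, p_n); k2 = f(t_n + h, p_n + h·k1); p_{n+1} = p_n + (h/2)·(k1 + k2).
t=1.000000, p=0.000000:
  k1 = f(1.000000, 0.000000) = -3.820000
  k2 = f(1.450000, -1.719000) = -1.979230
  p ← 0.000000 + (0.45/2)·(-3.820000 + (-1.979230)) = -1.304827
t=1.450000, p=-1.304827:
  k1 = f(1.450000, -1.304827) = -2.530080
  k2 = f(1.900000, -2.443363) = -1.461327
  p ← -1.304827 + (0.45/2)·(-2.530080 + (-1.461327)) = -2.202893
t=1.900000, p=-2.202893:
  k1 = f(1.900000, -2.202893) = -1.781152
  k2 = f(2.350000, -3.004412) = -1.160632
  p ← -2.202893 + (0.45/2)·(-1.781152 + (-1.160632)) = -2.864795
p(2.35) ≈ -2.8648

-2.8648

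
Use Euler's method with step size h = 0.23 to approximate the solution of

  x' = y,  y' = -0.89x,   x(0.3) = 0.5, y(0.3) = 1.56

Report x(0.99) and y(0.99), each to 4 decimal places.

Euler on (x,y): x_{n+1} = x_n + h·x', y_{n+1} = y_n + h·y'.
0.300000: (0.500000, 1.560000); f=(1.560000, -0.445000) → (0.858800, 1.457650)
0.530000: (0.858800, 1.457650); f=(1.457650, -0.764332) → (1.194060, 1.281854)
0.760000: (1.194060, 1.281854); f=(1.281854, -1.062713) → (1.488886, 1.037430)
(x(0.99), y(0.99)) ≈ (1.4889, 1.0374)

1.4889, 1.0374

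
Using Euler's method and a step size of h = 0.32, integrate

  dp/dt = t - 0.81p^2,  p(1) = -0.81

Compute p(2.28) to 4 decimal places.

Euler: p_{n+1} = p_n + h·f(t_n, p_n).
t=1.000000, p=-0.810000: f=0.468559 → p ← -0.810000 + 0.32·0.468559 = -0.660061
t=1.320000, p=-0.660061: f=0.967099 → p ← -0.660061 + 0.32·0.967099 = -0.350590
t=1.640000, p=-0.350590: f=1.540440 → p ← -0.350590 + 0.32·1.540440 = 0.142351
t=1.960000, p=0.142351: f=1.943586 → p ← 0.142351 + 0.32·1.943586 = 0.764299
p(2.28) ≈ 0.7643

0.7643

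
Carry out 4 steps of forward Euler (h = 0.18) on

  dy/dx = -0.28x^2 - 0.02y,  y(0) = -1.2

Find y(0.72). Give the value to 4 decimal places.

Euler: y_{n+1} = y_n + h·f(x_n, y_n).
x=0.000000, y=-1.200000: f=0.024000 → y ← -1.200000 + 0.18·0.024000 = -1.195680
x=0.180000, y=-1.195680: f=0.014842 → y ← -1.195680 + 0.18·0.014842 = -1.193009
x=0.360000, y=-1.193009: f=-0.012428 → y ← -1.193009 + 0.18·(-0.012428) = -1.195246
x=0.540000, y=-1.195246: f=-0.057743 → y ← -1.195246 + 0.18·(-0.057743) = -1.205639
y(0.72) ≈ -1.2056

-1.2056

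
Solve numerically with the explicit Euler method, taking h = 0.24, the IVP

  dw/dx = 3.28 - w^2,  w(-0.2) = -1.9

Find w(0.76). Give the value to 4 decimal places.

Euler: w_{n+1} = w_n + h·f(x_n, w_n).
x=-0.200000, w=-1.900000: f=-0.330000 → w ← -1.900000 + 0.24·(-0.330000) = -1.979200
x=0.040000, w=-1.979200: f=-0.637233 → w ← -1.979200 + 0.24·(-0.637233) = -2.132136
x=0.280000, w=-2.132136: f=-1.266003 → w ← -2.132136 + 0.24·(-1.266003) = -2.435977
x=0.520000, w=-2.435977: f=-2.653982 → w ← -2.435977 + 0.24·(-2.653982) = -3.072932
w(0.76) ≈ -3.0729

-3.0729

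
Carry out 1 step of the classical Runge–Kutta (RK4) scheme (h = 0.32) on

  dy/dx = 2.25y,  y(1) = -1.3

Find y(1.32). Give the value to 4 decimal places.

-2.6684

RK4: k1 = f(x_n, y_n); k2 = f(x_n + h/2, y_n + (h/2)·k1); k3 = f(x_n + h/2, y_n + (h/2)·k2); k4 = f(x_n + h, y_n + h·k3); y_{n+1} = y_n + (h/6)·(k1 + 2k2 + 2k3 + k4).
x=1.000000, y=-1.300000:
  k1 = f(1.000000, -1.300000) = -2.925000
  k2 = f(1.160000, -1.768000) = -3.978000
  k3 = f(1.160000, -1.936480) = -4.357080
  k4 = f(1.320000, -2.694266) = -6.062098
  y ← -1.300000 + (0.32/6)·(k1 + 2k2 + 2k3 + k4) = -2.668387
y(1.32) ≈ -2.6684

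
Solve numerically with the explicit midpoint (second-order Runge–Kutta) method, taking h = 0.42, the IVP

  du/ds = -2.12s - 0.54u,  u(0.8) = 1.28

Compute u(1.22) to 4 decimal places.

Midpoint: k1 = f(s_n, u_n); k2 = f(s_n + h/2, u_n + (h/2)·k1); u_{n+1} = u_n + h·k2.
s=0.800000, u=1.280000:
  k1 = f(0.800000, 1.280000) = -2.387200
  k2 = f(1.010000, 0.778688) = -2.561692
  u ← 1.280000 + 0.42·(-2.561692) = 0.204090
u(1.22) ≈ 0.2041

0.2041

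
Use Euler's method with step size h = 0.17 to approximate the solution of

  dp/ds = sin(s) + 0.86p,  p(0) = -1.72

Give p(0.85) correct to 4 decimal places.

Euler: p_{n+1} = p_n + h·f(s_n, p_n).
s=0.000000, p=-1.720000: f=-1.479200 → p ← -1.720000 + 0.17·(-1.479200) = -1.971464
s=0.170000, p=-1.971464: f=-1.526277 → p ← -1.971464 + 0.17·(-1.526277) = -2.230931
s=0.340000, p=-2.230931: f=-1.585114 → p ← -2.230931 + 0.17·(-1.585114) = -2.500400
s=0.510000, p=-2.500400: f=-1.662167 → p ← -2.500400 + 0.17·(-1.662167) = -2.782969
s=0.680000, p=-2.782969: f=-1.764560 → p ← -2.782969 + 0.17·(-1.764560) = -3.082944
p(0.85) ≈ -3.0829

-3.0829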